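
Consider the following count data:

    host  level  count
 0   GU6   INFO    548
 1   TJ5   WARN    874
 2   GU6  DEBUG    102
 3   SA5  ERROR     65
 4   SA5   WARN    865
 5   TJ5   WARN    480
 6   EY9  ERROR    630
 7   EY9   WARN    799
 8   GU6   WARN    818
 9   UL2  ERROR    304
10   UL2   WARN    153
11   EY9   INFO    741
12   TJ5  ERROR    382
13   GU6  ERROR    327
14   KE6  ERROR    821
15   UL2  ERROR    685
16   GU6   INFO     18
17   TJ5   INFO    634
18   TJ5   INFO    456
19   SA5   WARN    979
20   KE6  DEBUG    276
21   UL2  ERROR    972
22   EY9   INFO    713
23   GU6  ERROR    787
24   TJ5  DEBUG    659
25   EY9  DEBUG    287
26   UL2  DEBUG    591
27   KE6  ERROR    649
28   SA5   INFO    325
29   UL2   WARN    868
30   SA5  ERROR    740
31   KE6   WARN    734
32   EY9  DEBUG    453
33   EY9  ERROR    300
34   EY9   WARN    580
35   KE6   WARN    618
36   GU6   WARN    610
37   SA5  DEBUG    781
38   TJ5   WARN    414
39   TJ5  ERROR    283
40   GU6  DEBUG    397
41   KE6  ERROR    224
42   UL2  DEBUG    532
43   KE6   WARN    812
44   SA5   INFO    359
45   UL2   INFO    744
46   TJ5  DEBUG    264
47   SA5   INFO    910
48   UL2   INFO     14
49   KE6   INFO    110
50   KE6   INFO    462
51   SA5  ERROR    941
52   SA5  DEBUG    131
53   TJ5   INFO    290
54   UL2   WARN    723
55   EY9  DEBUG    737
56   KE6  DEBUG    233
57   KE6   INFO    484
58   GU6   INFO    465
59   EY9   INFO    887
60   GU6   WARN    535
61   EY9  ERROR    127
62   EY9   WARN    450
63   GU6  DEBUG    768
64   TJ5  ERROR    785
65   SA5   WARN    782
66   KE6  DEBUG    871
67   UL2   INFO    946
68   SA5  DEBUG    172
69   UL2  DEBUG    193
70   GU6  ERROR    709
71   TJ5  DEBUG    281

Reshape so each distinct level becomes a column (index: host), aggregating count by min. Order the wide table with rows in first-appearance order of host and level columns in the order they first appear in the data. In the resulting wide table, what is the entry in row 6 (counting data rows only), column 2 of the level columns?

With rows in first-appearance order of host, row 6 is host=KE6. level columns in first-appearance order: INFO, WARN, DEBUG, ERROR; column 2 is WARN.
Long rows with host=KE6, level=WARN: min(734, 618, 812) = 618.

618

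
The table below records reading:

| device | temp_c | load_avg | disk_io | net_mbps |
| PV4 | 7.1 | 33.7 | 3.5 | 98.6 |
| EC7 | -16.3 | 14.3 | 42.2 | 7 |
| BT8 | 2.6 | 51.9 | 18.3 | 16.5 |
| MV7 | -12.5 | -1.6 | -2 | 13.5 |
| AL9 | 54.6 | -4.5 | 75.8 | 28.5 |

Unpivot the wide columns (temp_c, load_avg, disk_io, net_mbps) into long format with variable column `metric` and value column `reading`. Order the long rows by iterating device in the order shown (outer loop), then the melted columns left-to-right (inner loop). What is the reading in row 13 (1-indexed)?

20 rows total (5 × 4). Row 13: index ⌊(13-1)/4⌋ = 3 into device → MV7; (13-1) mod 4 = 0 into the melted columns → temp_c.
So row 13 is (MV7, temp_c, -12.5); reading = -12.5.

-12.5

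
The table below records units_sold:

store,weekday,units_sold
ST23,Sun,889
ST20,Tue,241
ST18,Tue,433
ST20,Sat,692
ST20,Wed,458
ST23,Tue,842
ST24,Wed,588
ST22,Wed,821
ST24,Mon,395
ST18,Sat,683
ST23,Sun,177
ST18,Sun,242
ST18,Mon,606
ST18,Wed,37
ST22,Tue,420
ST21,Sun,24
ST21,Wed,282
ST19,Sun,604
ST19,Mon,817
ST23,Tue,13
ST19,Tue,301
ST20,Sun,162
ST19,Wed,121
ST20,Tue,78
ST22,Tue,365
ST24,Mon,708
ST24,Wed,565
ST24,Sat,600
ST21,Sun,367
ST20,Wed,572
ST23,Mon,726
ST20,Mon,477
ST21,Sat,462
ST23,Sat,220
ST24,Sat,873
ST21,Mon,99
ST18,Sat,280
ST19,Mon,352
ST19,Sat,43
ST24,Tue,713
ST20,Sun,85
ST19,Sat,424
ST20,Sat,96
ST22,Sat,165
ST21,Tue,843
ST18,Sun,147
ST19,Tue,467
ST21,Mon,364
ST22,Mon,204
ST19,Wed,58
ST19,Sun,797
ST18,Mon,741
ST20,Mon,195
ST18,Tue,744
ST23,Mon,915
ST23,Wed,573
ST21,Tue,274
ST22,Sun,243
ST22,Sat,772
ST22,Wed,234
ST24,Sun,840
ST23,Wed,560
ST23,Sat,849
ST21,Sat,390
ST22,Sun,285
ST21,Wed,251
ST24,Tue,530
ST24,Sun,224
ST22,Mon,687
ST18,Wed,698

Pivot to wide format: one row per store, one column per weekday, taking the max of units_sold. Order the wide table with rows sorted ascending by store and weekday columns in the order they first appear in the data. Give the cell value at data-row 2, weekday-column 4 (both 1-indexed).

With rows sorted ascending by store, row 2 is store=ST19. weekday columns in first-appearance order: Sun, Tue, Sat, Wed, Mon; column 4 is Wed.
Long rows with store=ST19, weekday=Wed: max(121, 58) = 121.

121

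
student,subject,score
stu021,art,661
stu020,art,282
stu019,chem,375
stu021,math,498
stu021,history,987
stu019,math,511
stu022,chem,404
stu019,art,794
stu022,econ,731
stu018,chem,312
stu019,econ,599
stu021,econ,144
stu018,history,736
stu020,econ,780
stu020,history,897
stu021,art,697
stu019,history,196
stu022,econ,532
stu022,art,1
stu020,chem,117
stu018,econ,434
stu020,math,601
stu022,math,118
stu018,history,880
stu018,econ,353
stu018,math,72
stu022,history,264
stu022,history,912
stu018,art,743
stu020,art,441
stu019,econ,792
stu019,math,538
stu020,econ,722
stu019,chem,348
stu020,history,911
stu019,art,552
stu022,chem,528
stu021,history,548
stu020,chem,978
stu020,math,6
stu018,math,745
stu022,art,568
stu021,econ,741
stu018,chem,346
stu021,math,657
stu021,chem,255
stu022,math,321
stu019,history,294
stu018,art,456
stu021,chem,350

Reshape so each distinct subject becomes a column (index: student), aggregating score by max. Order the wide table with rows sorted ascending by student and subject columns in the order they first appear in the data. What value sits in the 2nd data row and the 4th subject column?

With rows sorted ascending by student, row 2 is student=stu019. subject columns in first-appearance order: art, chem, math, history, econ; column 4 is history.
Long rows with student=stu019, subject=history: max(196, 294) = 294.

294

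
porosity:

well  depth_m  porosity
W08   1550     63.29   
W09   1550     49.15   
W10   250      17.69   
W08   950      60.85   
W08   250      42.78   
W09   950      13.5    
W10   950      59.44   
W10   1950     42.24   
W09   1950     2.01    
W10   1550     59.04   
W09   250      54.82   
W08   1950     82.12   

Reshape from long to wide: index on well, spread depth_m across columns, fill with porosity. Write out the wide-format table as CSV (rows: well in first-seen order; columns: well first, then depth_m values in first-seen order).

well,1550,250,950,1950
W08,63.29,42.78,60.85,82.12
W09,49.15,54.82,13.5,2.01
W10,59.04,17.69,59.44,42.24

Columns: well plus the 4 distinct depth_m values (1550, 250, 950, 1950).
For example, row W08 column 1550 takes porosity=63.29 from the long row (W08, 1550).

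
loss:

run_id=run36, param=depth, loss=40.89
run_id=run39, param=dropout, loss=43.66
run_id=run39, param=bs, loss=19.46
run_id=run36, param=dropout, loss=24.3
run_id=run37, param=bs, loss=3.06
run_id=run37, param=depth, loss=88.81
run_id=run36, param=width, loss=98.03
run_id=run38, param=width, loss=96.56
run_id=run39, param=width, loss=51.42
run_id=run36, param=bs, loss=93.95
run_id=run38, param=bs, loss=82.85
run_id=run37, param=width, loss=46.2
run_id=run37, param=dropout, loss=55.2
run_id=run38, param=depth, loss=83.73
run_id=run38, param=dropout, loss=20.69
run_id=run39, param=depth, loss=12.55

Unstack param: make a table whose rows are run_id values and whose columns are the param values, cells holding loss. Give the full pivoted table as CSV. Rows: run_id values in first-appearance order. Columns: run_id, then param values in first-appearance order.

Columns: run_id plus the 4 distinct param values (depth, dropout, bs, width).
For example, row run36 column depth takes loss=40.89 from the long row (run36, depth).

run_id,depth,dropout,bs,width
run36,40.89,24.3,93.95,98.03
run39,12.55,43.66,19.46,51.42
run37,88.81,55.2,3.06,46.2
run38,83.73,20.69,82.85,96.56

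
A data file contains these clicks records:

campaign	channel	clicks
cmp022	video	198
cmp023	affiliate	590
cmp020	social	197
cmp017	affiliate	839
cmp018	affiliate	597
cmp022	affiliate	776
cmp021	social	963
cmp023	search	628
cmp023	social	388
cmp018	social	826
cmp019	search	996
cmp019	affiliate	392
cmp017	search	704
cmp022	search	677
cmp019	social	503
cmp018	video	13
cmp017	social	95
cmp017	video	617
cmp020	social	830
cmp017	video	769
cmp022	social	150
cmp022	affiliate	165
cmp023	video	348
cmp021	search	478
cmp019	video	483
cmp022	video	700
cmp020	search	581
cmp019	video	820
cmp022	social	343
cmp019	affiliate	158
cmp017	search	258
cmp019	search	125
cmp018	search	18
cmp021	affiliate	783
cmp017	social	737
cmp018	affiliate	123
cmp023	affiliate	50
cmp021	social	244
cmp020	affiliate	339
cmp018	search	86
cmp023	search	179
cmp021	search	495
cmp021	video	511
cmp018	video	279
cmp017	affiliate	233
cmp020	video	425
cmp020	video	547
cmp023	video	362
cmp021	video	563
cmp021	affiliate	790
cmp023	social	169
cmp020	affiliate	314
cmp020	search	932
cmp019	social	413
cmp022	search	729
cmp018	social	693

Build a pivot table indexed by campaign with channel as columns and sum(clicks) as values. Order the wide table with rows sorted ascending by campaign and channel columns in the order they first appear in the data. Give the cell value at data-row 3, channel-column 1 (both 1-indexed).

1303

With rows sorted ascending by campaign, row 3 is campaign=cmp019. channel columns in first-appearance order: video, affiliate, social, search; column 1 is video.
Long rows with campaign=cmp019, channel=video: 483 + 820 = 1303.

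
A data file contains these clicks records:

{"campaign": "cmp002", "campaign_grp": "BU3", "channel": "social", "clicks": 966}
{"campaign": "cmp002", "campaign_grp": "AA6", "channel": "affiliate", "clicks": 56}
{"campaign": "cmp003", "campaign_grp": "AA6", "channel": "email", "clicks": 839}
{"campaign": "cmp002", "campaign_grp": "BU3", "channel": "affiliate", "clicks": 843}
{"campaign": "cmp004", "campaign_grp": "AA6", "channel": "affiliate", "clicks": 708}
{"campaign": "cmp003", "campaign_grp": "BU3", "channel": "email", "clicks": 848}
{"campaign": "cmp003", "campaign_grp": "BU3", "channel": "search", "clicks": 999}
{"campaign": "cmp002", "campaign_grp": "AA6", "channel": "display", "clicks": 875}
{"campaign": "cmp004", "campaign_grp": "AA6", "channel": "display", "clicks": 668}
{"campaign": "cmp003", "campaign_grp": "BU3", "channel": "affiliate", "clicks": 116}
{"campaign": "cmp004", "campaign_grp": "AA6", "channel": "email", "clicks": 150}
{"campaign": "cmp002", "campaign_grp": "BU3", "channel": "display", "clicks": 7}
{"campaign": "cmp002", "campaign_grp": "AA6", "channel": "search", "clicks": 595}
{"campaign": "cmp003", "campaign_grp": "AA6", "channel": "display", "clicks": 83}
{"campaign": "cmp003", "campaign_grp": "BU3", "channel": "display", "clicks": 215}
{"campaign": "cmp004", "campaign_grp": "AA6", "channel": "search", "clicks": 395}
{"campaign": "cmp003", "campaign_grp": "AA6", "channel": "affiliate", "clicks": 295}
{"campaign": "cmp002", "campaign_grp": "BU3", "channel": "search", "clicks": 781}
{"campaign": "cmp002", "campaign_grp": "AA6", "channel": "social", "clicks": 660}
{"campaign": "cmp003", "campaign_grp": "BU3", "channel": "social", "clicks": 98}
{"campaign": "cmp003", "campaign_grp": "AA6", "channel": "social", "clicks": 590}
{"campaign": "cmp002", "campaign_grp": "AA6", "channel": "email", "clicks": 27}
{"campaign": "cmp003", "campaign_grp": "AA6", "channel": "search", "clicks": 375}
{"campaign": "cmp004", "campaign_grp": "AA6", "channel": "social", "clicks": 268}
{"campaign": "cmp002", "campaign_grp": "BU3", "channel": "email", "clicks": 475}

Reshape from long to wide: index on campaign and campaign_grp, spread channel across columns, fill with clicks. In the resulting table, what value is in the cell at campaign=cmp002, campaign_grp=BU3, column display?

Wide layout: rows indexed by campaign and campaign_grp, columns are the 5 distinct channel values (social, affiliate, email, search, display).
Cell (campaign=cmp002, campaign_grp=BU3, channel=display) draws from the long row where campaign=cmp002, campaign_grp=BU3 and channel=display, which has clicks=7.

7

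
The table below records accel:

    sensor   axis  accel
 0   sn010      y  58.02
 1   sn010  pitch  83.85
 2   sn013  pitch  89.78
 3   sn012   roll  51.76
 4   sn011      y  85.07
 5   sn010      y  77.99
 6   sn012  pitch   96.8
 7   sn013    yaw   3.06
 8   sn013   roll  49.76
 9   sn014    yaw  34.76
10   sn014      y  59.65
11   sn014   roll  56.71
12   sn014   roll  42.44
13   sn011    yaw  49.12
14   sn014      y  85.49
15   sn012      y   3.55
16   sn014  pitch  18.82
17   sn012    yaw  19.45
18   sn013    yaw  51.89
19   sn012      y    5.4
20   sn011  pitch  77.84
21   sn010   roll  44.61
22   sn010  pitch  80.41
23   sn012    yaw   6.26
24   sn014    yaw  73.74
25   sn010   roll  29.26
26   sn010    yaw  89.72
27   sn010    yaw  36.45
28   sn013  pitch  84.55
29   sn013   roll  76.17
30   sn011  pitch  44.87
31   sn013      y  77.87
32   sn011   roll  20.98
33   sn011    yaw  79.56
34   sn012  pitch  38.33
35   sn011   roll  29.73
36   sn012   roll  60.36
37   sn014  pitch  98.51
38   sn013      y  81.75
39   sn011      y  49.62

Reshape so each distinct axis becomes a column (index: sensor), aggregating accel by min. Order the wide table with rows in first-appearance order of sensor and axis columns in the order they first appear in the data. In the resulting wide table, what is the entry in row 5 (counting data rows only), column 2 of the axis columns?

18.82

With rows in first-appearance order of sensor, row 5 is sensor=sn014. axis columns in first-appearance order: y, pitch, roll, yaw; column 2 is pitch.
Long rows with sensor=sn014, axis=pitch: min(18.82, 98.51) = 18.82.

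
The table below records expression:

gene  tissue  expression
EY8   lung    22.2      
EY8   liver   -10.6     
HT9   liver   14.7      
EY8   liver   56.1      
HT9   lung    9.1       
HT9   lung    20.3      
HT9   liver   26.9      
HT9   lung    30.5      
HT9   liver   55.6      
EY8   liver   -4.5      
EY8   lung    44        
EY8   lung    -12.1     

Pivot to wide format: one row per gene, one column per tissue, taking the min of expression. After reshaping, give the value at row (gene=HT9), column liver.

Rows with gene=HT9 and tissue=liver: expression values are 14.7, 26.9, 55.6.
min(14.7, 26.9, 55.6) = 14.7.

14.7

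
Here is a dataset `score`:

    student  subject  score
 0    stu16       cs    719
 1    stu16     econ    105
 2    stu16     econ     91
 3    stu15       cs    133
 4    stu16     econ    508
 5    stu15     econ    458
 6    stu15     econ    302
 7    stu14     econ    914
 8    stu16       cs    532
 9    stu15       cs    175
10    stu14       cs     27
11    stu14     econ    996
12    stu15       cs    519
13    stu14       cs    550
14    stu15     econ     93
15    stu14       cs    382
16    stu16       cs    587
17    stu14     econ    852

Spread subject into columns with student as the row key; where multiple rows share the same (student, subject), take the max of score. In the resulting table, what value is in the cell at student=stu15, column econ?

458

Rows with student=stu15 and subject=econ: score values are 458, 302, 93.
max(458, 302, 93) = 458.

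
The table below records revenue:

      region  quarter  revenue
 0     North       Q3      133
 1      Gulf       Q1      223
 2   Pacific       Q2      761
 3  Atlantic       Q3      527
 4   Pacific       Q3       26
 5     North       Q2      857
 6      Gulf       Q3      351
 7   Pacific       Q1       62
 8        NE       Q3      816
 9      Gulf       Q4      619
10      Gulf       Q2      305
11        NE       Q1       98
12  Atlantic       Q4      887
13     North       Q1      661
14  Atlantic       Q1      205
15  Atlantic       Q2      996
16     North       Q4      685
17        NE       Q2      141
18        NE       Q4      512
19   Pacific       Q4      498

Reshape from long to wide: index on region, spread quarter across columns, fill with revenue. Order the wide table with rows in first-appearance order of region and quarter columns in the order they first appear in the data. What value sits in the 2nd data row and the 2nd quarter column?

With rows in first-appearance order of region, row 2 is region=Gulf. quarter columns in first-appearance order: Q3, Q1, Q2, Q4; column 2 is Q1.
Long rows with region=Gulf, quarter=Q1: revenue = 223.

223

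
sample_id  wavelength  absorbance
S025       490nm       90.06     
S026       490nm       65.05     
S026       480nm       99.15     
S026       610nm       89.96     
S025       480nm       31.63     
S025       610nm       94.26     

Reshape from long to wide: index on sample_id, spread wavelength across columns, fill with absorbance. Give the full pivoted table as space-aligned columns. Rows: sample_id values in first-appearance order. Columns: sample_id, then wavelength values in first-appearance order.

sample_id  490nm  480nm  610nm
S025       90.06  31.63  94.26
S026       65.05  99.15  89.96

Columns: sample_id plus the 3 distinct wavelength values (490nm, 480nm, 610nm).
For example, row S025 column 490nm takes absorbance=90.06 from the long row (S025, 490nm).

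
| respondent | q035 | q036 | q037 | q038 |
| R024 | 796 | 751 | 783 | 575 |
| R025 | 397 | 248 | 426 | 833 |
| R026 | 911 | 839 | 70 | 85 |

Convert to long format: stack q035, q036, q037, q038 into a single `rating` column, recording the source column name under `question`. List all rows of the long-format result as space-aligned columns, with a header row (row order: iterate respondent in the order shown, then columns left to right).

respondent  question  rating
R024        q035      796   
R024        q036      751   
R024        q037      783   
R024        q038      575   
R025        q035      397   
R025        q036      248   
R025        q037      426   
R025        q038      833   
R026        q035      911   
R026        q036      839   
R026        q037      70    
R026        q038      85    

Each (respondent, column) pair becomes one row: 3 × 4 = 12 rows.
For example, (R024, q035) → rating=796.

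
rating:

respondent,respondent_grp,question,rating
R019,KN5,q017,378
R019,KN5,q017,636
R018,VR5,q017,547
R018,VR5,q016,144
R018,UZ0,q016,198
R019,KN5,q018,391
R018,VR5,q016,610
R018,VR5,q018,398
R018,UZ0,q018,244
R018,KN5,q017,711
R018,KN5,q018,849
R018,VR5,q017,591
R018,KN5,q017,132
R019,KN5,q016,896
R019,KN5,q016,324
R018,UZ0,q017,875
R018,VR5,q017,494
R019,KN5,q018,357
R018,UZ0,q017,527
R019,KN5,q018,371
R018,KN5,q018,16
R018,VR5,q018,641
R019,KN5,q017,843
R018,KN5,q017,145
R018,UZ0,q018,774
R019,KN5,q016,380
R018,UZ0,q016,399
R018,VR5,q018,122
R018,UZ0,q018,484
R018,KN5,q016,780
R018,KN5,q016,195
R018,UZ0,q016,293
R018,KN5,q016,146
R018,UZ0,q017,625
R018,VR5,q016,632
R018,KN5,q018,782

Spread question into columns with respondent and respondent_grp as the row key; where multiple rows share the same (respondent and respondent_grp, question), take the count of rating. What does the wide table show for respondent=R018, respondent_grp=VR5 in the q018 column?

Rows with respondent=R018, respondent_grp=VR5 and question=q018: rating values are 398, 641, 122.
3 rows match — count = 3.

3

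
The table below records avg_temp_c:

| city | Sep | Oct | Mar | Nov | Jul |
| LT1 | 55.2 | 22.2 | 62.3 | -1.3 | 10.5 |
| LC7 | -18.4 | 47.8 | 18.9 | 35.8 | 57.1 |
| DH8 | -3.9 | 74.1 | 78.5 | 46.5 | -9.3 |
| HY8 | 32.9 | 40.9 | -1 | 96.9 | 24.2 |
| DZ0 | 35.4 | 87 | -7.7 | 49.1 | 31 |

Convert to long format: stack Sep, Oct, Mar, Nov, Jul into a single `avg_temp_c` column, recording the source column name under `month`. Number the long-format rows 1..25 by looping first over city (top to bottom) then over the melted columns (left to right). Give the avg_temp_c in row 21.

25 rows total (5 × 5). Row 21: index ⌊(21-1)/5⌋ = 4 into city → DZ0; (21-1) mod 5 = 0 into the melted columns → Sep.
So row 21 is (DZ0, Sep, 35.4); avg_temp_c = 35.4.

35.4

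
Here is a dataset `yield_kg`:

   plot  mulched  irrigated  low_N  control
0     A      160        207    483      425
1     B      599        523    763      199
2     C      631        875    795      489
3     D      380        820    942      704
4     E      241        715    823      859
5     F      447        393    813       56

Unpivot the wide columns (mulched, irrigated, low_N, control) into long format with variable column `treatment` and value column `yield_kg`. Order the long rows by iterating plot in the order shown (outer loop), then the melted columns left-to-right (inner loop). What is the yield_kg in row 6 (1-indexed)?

523

24 rows total (6 × 4). Row 6: index ⌊(6-1)/4⌋ = 1 into plot → B; (6-1) mod 4 = 1 into the melted columns → irrigated.
So row 6 is (B, irrigated, 523); yield_kg = 523.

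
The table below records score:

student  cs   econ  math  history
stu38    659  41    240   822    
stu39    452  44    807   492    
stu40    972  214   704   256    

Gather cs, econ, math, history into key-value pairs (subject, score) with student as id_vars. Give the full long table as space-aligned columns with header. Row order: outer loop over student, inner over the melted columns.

Each (student, column) pair becomes one row: 3 × 4 = 12 rows.
For example, (stu38, cs) → score=659.

student  subject  score
stu38    cs       659  
stu38    econ     41   
stu38    math     240  
stu38    history  822  
stu39    cs       452  
stu39    econ     44   
stu39    math     807  
stu39    history  492  
stu40    cs       972  
stu40    econ     214  
stu40    math     704  
stu40    history  256  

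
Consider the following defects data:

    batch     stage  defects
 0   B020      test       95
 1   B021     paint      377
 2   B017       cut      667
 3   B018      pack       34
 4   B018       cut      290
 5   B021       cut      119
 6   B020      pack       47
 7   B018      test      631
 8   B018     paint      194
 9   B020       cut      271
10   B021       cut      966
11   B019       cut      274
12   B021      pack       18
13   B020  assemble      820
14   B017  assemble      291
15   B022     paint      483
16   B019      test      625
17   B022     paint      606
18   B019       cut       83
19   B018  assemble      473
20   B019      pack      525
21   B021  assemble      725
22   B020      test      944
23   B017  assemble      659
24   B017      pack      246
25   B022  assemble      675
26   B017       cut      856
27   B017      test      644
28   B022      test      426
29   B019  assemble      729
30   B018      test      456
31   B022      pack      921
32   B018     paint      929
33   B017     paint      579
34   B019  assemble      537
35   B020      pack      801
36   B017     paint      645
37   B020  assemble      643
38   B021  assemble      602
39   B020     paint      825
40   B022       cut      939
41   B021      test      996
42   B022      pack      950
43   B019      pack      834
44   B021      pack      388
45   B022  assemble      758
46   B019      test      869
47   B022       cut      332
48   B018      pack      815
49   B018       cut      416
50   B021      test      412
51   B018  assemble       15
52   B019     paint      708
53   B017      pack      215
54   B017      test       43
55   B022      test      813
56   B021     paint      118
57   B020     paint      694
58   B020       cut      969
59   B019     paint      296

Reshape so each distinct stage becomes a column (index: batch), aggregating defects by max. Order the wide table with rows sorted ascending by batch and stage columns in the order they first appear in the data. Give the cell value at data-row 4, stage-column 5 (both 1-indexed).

820

With rows sorted ascending by batch, row 4 is batch=B020. stage columns in first-appearance order: test, paint, cut, pack, assemble; column 5 is assemble.
Long rows with batch=B020, stage=assemble: max(820, 643) = 820.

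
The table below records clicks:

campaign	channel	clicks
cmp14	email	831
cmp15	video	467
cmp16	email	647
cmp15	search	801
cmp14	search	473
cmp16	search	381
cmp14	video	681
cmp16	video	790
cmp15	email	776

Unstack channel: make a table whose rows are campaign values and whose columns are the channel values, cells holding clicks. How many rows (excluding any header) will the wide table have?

3 distinct campaign values → 3 rows.

3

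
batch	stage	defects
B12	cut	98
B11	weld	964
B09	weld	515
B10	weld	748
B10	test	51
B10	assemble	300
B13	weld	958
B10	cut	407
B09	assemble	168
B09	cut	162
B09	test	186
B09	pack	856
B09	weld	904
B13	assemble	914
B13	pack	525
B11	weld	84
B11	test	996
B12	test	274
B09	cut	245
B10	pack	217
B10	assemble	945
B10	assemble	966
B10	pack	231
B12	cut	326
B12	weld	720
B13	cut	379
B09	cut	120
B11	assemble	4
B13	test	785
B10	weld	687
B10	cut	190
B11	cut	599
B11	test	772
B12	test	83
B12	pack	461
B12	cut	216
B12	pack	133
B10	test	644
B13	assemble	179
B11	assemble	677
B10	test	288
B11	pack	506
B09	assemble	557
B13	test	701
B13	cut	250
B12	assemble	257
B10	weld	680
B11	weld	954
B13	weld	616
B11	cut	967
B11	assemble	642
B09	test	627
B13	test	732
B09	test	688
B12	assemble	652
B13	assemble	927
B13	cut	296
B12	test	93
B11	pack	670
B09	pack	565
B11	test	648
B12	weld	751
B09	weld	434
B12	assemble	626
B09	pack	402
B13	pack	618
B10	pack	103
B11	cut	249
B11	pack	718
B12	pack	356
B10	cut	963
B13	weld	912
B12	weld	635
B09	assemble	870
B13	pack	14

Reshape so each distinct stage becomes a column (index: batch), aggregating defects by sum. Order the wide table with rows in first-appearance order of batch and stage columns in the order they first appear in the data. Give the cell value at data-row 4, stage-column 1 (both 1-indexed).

1560

With rows in first-appearance order of batch, row 4 is batch=B10. stage columns in first-appearance order: cut, weld, test, assemble, pack; column 1 is cut.
Long rows with batch=B10, stage=cut: 407 + 190 + 963 = 1560.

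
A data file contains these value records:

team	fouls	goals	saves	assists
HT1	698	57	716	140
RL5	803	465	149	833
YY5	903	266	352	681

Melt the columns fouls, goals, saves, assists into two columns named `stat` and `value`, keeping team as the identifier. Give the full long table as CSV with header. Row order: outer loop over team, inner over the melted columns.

Each (team, column) pair becomes one row: 3 × 4 = 12 rows.
For example, (HT1, fouls) → value=698.

team,stat,value
HT1,fouls,698
HT1,goals,57
HT1,saves,716
HT1,assists,140
RL5,fouls,803
RL5,goals,465
RL5,saves,149
RL5,assists,833
YY5,fouls,903
YY5,goals,266
YY5,saves,352
YY5,assists,681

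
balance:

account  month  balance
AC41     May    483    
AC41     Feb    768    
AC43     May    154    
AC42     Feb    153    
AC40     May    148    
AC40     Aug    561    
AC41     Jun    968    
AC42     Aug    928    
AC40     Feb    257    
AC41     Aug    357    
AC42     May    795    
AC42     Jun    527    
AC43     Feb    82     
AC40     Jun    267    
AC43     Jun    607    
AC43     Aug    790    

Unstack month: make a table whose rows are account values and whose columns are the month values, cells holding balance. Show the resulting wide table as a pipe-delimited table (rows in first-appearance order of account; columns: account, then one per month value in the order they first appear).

Columns: account plus the 4 distinct month values (May, Feb, Aug, Jun).
For example, row AC41 column May takes balance=483 from the long row (AC41, May).

| account | May | Feb | Aug | Jun |
| AC41 | 483 | 768 | 357 | 968 |
| AC43 | 154 | 82 | 790 | 607 |
| AC42 | 795 | 153 | 928 | 527 |
| AC40 | 148 | 257 | 561 | 267 |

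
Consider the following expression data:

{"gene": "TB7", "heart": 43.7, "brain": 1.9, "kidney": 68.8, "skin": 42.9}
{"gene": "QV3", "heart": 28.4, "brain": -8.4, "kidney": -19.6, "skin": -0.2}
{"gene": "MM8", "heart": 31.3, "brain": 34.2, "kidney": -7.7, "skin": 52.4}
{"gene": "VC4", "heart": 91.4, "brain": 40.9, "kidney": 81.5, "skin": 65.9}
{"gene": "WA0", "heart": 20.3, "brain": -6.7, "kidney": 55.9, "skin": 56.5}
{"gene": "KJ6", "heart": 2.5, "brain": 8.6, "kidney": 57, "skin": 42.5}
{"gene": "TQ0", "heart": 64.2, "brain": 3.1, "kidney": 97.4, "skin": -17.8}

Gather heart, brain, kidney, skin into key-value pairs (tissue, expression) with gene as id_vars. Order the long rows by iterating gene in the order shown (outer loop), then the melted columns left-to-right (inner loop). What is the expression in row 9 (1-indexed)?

31.3

28 rows total (7 × 4). Row 9: index ⌊(9-1)/4⌋ = 2 into gene → MM8; (9-1) mod 4 = 0 into the melted columns → heart.
So row 9 is (MM8, heart, 31.3); expression = 31.3.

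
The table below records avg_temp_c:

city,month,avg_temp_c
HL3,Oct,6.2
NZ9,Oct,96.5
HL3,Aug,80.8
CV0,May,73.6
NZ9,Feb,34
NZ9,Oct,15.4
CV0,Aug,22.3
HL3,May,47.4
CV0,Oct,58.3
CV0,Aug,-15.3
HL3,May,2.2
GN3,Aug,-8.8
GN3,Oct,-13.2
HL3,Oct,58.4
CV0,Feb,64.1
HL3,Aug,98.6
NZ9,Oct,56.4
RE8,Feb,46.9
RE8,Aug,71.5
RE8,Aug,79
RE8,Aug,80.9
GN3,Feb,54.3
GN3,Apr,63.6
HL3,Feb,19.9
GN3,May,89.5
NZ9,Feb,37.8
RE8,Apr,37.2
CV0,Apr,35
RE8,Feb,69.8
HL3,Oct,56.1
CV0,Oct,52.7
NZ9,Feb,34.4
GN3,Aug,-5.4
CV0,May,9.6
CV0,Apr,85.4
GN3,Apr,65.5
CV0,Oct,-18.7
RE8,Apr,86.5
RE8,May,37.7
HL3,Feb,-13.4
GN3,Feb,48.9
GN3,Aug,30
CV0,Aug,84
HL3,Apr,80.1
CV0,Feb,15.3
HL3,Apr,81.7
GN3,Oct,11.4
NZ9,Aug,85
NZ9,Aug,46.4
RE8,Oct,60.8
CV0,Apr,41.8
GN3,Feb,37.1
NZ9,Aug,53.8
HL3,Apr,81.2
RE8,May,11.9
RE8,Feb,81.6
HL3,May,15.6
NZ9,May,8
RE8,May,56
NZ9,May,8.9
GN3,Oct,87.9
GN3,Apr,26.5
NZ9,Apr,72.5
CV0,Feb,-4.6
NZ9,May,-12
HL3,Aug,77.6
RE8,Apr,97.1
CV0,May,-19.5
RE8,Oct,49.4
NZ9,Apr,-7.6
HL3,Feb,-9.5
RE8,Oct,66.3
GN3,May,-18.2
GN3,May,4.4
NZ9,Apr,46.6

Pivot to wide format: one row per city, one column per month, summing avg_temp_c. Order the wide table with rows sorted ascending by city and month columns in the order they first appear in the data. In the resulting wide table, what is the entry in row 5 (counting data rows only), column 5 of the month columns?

With rows sorted ascending by city, row 5 is city=RE8. month columns in first-appearance order: Oct, Aug, May, Feb, Apr; column 5 is Apr.
Long rows with city=RE8, month=Apr: 37.2 + 86.5 + 97.1 = 220.8.

220.8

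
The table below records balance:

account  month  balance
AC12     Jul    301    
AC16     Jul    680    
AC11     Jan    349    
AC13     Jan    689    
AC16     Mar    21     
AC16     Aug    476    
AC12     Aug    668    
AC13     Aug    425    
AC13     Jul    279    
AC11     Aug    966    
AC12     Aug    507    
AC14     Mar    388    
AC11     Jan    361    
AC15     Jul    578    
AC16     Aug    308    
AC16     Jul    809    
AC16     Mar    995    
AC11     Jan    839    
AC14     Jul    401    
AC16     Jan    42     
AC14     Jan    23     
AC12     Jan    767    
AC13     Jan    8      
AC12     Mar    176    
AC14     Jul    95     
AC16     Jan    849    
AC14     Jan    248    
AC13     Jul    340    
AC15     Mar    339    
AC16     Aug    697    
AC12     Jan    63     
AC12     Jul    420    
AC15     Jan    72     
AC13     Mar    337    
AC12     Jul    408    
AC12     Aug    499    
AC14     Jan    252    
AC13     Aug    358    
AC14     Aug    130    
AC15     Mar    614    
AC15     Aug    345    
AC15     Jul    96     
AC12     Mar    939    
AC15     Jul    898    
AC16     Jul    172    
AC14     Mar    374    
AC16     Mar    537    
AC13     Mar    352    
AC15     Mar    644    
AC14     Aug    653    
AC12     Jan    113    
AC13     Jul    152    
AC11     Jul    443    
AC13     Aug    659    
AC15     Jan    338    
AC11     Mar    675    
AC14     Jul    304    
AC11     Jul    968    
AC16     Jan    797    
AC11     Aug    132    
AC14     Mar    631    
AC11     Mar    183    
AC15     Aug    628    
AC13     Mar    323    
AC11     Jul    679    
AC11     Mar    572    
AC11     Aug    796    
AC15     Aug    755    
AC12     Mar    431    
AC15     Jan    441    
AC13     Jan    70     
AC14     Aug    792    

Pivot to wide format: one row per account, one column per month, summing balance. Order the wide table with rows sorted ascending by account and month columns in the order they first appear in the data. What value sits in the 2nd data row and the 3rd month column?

1546

With rows sorted ascending by account, row 2 is account=AC12. month columns in first-appearance order: Jul, Jan, Mar, Aug; column 3 is Mar.
Long rows with account=AC12, month=Mar: 176 + 939 + 431 = 1546.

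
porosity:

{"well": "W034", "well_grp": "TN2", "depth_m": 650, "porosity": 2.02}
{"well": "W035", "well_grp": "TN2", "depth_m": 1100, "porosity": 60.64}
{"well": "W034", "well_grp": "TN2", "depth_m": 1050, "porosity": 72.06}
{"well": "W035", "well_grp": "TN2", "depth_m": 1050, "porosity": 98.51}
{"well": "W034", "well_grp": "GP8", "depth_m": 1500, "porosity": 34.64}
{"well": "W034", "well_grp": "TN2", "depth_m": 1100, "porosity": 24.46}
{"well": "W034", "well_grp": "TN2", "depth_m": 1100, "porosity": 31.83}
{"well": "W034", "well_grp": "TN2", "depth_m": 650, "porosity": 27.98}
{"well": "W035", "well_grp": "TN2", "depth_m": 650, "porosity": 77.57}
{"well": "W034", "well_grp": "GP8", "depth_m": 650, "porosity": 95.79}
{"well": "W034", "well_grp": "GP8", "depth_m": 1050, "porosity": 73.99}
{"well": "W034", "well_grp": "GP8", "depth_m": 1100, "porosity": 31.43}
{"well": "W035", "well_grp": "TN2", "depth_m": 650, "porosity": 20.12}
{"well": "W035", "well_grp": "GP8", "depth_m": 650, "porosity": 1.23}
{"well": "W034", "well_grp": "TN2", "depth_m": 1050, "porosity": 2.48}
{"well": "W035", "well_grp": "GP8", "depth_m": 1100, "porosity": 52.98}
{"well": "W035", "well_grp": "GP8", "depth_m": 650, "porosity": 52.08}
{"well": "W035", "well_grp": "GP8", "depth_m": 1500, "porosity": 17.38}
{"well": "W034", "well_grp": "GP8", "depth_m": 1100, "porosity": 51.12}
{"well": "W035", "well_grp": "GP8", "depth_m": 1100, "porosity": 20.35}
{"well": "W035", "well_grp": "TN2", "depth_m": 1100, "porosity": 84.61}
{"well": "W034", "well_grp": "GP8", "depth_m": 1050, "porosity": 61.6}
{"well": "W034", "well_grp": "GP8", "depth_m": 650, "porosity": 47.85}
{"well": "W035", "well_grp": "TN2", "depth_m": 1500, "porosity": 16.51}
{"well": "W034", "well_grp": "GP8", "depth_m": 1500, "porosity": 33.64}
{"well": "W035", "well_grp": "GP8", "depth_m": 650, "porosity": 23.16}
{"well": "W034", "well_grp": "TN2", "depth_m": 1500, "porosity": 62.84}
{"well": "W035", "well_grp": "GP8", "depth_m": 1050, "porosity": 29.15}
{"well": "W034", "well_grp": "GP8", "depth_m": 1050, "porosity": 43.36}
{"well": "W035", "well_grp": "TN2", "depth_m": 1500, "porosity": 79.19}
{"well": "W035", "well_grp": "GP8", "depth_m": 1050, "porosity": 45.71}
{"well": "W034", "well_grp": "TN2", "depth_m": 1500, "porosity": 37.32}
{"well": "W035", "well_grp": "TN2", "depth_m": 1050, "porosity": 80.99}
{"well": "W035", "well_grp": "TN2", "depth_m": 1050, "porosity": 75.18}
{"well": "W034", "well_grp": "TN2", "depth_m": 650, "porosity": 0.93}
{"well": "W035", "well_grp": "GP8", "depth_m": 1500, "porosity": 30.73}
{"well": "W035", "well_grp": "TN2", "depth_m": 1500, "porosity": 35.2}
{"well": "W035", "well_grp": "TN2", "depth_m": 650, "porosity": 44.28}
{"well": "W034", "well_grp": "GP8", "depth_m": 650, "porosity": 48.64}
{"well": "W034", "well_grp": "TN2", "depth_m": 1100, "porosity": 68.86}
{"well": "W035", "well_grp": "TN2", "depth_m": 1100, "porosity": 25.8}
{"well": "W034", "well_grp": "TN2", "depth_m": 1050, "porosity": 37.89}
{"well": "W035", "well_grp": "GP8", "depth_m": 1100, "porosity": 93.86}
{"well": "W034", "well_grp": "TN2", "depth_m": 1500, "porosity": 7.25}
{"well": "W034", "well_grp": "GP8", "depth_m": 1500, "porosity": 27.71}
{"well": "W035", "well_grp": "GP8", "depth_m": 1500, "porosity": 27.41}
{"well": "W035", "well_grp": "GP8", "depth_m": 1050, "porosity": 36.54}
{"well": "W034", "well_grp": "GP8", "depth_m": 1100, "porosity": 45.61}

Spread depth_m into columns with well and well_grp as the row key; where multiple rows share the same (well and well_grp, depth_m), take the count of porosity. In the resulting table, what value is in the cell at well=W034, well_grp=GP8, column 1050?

3

Rows with well=W034, well_grp=GP8 and depth_m=1050: porosity values are 73.99, 61.6, 43.36.
3 rows match — count = 3.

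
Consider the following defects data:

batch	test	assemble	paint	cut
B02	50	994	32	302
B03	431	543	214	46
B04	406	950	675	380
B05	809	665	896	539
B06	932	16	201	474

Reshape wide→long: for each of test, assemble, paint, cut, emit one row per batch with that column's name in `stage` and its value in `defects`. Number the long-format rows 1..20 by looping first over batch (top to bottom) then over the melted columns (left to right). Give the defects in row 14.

665

20 rows total (5 × 4). Row 14: index ⌊(14-1)/4⌋ = 3 into batch → B05; (14-1) mod 4 = 1 into the melted columns → assemble.
So row 14 is (B05, assemble, 665); defects = 665.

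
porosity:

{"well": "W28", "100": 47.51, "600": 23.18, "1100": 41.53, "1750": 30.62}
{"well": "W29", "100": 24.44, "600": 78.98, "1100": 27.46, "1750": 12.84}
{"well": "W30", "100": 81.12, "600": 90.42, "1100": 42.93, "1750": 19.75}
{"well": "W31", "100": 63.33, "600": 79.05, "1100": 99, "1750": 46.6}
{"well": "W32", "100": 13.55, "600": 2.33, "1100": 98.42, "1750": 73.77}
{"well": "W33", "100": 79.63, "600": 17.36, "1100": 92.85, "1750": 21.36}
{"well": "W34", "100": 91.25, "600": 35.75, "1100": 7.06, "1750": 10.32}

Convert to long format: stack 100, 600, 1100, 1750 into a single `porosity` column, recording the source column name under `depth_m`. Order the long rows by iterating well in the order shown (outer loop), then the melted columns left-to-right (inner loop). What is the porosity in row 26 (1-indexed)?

28 rows total (7 × 4). Row 26: index ⌊(26-1)/4⌋ = 6 into well → W34; (26-1) mod 4 = 1 into the melted columns → 600.
So row 26 is (W34, 600, 35.75); porosity = 35.75.

35.75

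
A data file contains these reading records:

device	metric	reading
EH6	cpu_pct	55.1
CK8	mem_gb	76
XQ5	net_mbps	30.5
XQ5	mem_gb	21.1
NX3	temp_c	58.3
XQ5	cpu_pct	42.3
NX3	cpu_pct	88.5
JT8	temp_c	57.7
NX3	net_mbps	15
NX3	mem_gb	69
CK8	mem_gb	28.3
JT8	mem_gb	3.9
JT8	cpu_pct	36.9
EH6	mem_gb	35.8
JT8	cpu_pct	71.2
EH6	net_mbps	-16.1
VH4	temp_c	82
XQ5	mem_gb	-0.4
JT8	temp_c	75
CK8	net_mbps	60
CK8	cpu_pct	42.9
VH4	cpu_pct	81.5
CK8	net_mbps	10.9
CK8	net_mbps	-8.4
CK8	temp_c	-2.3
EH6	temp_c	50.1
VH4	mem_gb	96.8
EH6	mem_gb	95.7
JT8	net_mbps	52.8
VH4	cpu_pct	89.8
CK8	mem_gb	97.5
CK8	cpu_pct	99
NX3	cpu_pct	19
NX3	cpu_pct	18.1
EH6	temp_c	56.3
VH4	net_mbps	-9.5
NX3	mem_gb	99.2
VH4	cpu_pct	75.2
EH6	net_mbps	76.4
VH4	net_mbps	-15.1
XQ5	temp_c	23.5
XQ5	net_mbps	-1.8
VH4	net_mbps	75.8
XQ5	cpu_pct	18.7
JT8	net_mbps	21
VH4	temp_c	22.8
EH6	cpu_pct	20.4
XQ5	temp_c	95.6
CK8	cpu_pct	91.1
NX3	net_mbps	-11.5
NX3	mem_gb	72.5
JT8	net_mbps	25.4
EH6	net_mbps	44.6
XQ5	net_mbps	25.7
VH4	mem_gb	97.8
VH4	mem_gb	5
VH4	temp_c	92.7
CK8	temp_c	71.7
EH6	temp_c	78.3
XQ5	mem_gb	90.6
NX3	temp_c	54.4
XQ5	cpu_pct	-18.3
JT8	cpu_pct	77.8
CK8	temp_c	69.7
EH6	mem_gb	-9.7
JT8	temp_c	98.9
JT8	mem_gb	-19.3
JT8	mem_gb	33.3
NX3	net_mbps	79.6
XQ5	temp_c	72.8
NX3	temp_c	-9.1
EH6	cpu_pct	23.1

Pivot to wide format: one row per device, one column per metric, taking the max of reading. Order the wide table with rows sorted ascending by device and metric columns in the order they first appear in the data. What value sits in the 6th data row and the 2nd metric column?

90.6

With rows sorted ascending by device, row 6 is device=XQ5. metric columns in first-appearance order: cpu_pct, mem_gb, net_mbps, temp_c; column 2 is mem_gb.
Long rows with device=XQ5, metric=mem_gb: max(21.1, -0.4, 90.6) = 90.6.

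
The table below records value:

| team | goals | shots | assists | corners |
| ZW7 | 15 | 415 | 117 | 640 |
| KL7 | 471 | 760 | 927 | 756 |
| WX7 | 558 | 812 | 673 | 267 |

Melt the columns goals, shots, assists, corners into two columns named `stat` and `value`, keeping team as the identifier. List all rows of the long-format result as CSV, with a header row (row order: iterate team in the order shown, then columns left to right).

team,stat,value
ZW7,goals,15
ZW7,shots,415
ZW7,assists,117
ZW7,corners,640
KL7,goals,471
KL7,shots,760
KL7,assists,927
KL7,corners,756
WX7,goals,558
WX7,shots,812
WX7,assists,673
WX7,corners,267

Each (team, column) pair becomes one row: 3 × 4 = 12 rows.
For example, (ZW7, goals) → value=15.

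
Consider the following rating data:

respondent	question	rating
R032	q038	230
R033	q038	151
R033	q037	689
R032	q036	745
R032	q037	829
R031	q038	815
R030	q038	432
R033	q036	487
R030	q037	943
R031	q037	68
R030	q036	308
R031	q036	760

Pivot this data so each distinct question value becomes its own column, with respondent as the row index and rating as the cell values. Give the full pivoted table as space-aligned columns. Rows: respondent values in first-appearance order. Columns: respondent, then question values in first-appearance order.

respondent  q038  q037  q036
R032        230   829   745 
R033        151   689   487 
R031        815   68    760 
R030        432   943   308 

Columns: respondent plus the 3 distinct question values (q038, q037, q036).
For example, row R032 column q038 takes rating=230 from the long row (R032, q038).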